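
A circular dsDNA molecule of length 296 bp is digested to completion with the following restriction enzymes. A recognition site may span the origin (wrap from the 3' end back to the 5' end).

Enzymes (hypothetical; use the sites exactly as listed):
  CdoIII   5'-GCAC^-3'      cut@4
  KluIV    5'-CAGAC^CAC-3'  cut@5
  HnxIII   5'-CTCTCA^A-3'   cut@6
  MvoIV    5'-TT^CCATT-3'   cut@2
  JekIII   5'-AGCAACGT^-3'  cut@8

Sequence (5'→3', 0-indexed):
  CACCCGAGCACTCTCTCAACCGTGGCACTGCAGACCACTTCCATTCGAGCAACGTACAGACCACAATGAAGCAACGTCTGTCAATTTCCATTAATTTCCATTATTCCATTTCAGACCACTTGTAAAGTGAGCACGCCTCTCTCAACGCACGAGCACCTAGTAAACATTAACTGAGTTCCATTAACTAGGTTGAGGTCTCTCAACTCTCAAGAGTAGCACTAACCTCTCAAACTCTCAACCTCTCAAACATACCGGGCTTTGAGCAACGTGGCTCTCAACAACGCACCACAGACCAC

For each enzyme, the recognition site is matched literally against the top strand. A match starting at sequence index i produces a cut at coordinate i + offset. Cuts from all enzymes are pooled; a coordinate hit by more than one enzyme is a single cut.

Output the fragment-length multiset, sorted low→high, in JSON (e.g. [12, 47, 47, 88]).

Scan for sites:
  CdoIII GCAC/4: at [7, 24, 130, 146, 152, 215, 282] ⇒ [11, 28, 134, 150, 156, 219, 286]
  KluIV CAGACCAC/5: at [30, 56, 111, 288] ⇒ [35, 61, 116, 293]
  HnxIII CTCTCAA/6: at [12, 138, 196, 203, 223, 231, 239, 271] ⇒ [18, 144, 202, 209, 229, 237, 245, 277]
  MvoIV TTCCATT/2: at [38, 85, 95, 103, 175] ⇒ [40, 87, 97, 105, 177]
  JekIII AGCAACGT/8: at [47, 69, 261] ⇒ [55, 77, 269]

Pooled cuts: [11, 18, 28, 35, 40, 55, 61, 77, 87, 97, 105, 116, 134, 144, 150, 156, 177, 202, 209, 219, 229, 237, 245, 269, 277, 286, 293]

Fragment lengths:
  11→18: 7 bp
  18→28: 10 bp
  28→35: 7 bp
  35→40: 5 bp
  40→55: 15 bp
  55→61: 6 bp
  61→77: 16 bp
  77→87: 10 bp
  87→97: 10 bp
  97→105: 8 bp
  105→116: 11 bp
  116→134: 18 bp
  134→144: 10 bp
  144→150: 6 bp
  150→156: 6 bp
  156→177: 21 bp
  177→202: 25 bp
  202→209: 7 bp
  209→219: 10 bp
  219→229: 10 bp
  229→237: 8 bp
  237→245: 8 bp
  245→269: 24 bp
  269→277: 8 bp
  277→286: 9 bp
  286→293: 7 bp
  293→11 (wrap): 296-293+11 = 14 bp

[5,6,6,6,7,7,7,7,8,8,8,8,9,10,10,10,10,10,10,11,14,15,16,18,21,24,25]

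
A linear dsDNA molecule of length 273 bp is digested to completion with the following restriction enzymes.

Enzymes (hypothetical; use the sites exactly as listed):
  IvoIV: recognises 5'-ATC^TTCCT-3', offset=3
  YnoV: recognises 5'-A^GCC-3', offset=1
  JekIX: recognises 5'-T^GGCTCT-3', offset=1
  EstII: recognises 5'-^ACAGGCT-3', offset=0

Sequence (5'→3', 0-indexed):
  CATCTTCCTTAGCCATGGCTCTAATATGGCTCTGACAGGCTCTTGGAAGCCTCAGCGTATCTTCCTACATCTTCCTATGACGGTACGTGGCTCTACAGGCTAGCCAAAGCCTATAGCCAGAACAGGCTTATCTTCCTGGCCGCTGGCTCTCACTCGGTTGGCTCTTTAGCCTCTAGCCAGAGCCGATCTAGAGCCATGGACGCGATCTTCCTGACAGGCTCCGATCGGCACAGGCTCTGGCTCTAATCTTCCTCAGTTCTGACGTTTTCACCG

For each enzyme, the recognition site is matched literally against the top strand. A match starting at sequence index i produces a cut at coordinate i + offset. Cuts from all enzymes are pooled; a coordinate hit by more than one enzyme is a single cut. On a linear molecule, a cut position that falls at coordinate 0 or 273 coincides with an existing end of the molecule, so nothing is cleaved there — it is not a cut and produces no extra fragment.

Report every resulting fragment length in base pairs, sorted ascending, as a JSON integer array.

[4,5,6,6,6,6,6,7,7,7,7,8,9,9,10,10,11,11,11,12,13,14,15,15,16,17,25]

Site scan:
  IvoIV ATCTTCCT/3: at [1, 58, 68, 129, 204, 245] ⇒ [4, 61, 71, 132, 207, 248]
  YnoV AGCC/1: at [10, 47, 101, 107, 114, 167, 174, 180, 191] ⇒ [11, 48, 102, 108, 115, 168, 175, 181, 192]
  JekIX TGGCTCT/1: at [15, 26, 87, 143, 158, 237] ⇒ [16, 27, 88, 144, 159, 238]
  EstII ACAGGCT/0: at [34, 94, 121, 213, 229] ⇒ [34, 94, 121, 213, 229]

All cut coordinates (distinct, sorted): [4, 11, 16, 27, 34, 48, 61, 71, 88, 94, 102, 108, 115, 121, 132, 144, 159, 168, 175, 181, 192, 207, 213, 229, 238, 248]

Fragment lengths:
  [0,4): 4 bp
  [4,11): 7 bp
  [11,16): 5 bp
  [16,27): 11 bp
  [27,34): 7 bp
  [34,48): 14 bp
  [48,61): 13 bp
  [61,71): 10 bp
  [71,88): 17 bp
  [88,94): 6 bp
  [94,102): 8 bp
  [102,108): 6 bp
  [108,115): 7 bp
  [115,121): 6 bp
  [121,132): 11 bp
  [132,144): 12 bp
  [144,159): 15 bp
  [159,168): 9 bp
  [168,175): 7 bp
  [175,181): 6 bp
  [181,192): 11 bp
  [192,207): 15 bp
  [207,213): 6 bp
  [213,229): 16 bp
  [229,238): 9 bp
  [238,248): 10 bp
  [248,273): 25 bp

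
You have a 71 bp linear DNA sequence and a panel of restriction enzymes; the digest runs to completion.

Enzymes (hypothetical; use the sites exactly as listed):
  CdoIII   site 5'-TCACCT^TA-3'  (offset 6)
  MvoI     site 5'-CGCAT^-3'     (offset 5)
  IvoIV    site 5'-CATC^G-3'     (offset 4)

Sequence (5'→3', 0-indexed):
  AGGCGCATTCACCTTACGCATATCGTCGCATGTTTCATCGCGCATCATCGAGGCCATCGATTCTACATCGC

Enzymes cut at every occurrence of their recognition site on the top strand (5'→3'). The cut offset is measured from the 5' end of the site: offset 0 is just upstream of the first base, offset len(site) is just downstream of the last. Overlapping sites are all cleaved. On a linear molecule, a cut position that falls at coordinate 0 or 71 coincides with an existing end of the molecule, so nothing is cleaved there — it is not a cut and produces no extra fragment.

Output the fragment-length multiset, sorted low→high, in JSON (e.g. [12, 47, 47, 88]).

Scan for sites:
  CdoIII (TCACCTTA, off=6): starts [8] → cuts [14]
  MvoI (CGCAT, off=5): starts [3, 16, 26, 40] → cuts [8, 21, 31, 45]
  IvoIV (CATCG, off=4): starts [35, 45, 54, 65] → cuts [39, 49, 58, 69]

All cut coordinates (distinct, sorted): [8, 14, 21, 31, 39, 45, 49, 58, 69]

Fragments:
  [0,8): 8 bp
  [8,14): 6 bp
  [14,21): 7 bp
  [21,31): 10 bp
  [31,39): 8 bp
  [39,45): 6 bp
  [45,49): 4 bp
  [49,58): 9 bp
  [58,69): 11 bp
  [69,71): 2 bp

[2,4,6,6,7,8,8,9,10,11]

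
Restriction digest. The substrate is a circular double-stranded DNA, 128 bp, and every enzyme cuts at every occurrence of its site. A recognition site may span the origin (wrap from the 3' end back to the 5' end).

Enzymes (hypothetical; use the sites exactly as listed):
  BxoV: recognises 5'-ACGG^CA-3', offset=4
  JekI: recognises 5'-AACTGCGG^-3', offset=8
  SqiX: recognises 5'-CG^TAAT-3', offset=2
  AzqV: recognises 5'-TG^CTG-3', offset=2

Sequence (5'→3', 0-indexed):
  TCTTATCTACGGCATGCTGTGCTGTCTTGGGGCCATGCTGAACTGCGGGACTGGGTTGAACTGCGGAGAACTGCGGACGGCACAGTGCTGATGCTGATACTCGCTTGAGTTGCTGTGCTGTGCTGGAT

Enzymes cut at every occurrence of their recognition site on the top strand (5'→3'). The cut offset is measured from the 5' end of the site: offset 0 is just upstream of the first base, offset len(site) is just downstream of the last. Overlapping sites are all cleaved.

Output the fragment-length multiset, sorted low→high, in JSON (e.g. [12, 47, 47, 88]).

[4,4,5,5,5,6,7,10,11,16,18,18,19]

Per-enzyme occurrences:
  BxoV ACGGCA/4: at [8, 76] ⇒ [12, 80]
  JekI AACTGCGG/8: at [40, 58, 68] ⇒ [48, 66, 76]
  SqiX (CGTAAT, off=2): no sites
  AzqV TGCTG/2: at [14, 19, 35, 85, 91, 110, 115, 120] ⇒ [16, 21, 37, 87, 93, 112, 117, 122]

All cut coordinates (distinct, sorted): [12, 16, 21, 37, 48, 66, 76, 80, 87, 93, 112, 117, 122]

Fragments:
  12→16: 4 bp
  16→21: 5 bp
  21→37: 16 bp
  37→48: 11 bp
  48→66: 18 bp
  66→76: 10 bp
  76→80: 4 bp
  80→87: 7 bp
  87→93: 6 bp
  93→112: 19 bp
  112→117: 5 bp
  117→122: 5 bp
  122→12 (wrap): 128-122+12 = 18 bp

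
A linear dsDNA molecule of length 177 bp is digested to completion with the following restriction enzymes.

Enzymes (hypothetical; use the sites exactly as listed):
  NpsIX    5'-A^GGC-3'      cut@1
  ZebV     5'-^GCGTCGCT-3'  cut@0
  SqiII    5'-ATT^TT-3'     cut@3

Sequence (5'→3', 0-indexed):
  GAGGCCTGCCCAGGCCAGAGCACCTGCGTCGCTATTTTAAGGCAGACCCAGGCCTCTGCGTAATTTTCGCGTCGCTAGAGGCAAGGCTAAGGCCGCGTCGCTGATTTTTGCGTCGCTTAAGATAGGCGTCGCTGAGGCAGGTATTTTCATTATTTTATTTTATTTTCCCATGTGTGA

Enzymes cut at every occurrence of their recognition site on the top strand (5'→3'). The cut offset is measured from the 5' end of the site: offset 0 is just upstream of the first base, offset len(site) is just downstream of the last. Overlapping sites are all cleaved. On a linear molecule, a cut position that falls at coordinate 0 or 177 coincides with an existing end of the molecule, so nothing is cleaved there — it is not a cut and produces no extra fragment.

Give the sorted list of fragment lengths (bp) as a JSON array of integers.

[1,2,3,3,4,4,5,5,5,6,9,10,10,10,10,11,11,12,13,13,15,15]

Site scan:
  NpsIX (AGGC, off=1): starts [1, 11, 39, 49, 78, 83, 89, 123, 134] → cuts [2, 12, 40, 50, 79, 84, 90, 124, 135]
  ZebV (GCGTCGCT, off=0): starts [25, 68, 94, 109, 125] → cuts [25, 68, 94, 109, 125]
  SqiII (ATTTT, off=3): starts [33, 62, 103, 142, 151, 156, 161] → cuts [36, 65, 106, 145, 154, 159, 164]

All cut coordinates (distinct, sorted): [2, 12, 25, 36, 40, 50, 65, 68, 79, 84, 90, 94, 106, 109, 124, 125, 135, 145, 154, 159, 164]

Fragments:
  [0,2): 2 bp
  [2,12): 10 bp
  [12,25): 13 bp
  [25,36): 11 bp
  [36,40): 4 bp
  [40,50): 10 bp
  [50,65): 15 bp
  [65,68): 3 bp
  [68,79): 11 bp
  [79,84): 5 bp
  [84,90): 6 bp
  [90,94): 4 bp
  [94,106): 12 bp
  [106,109): 3 bp
  [109,124): 15 bp
  [124,125): 1 bp
  [125,135): 10 bp
  [135,145): 10 bp
  [145,154): 9 bp
  [154,159): 5 bp
  [159,164): 5 bp
  [164,177): 13 bp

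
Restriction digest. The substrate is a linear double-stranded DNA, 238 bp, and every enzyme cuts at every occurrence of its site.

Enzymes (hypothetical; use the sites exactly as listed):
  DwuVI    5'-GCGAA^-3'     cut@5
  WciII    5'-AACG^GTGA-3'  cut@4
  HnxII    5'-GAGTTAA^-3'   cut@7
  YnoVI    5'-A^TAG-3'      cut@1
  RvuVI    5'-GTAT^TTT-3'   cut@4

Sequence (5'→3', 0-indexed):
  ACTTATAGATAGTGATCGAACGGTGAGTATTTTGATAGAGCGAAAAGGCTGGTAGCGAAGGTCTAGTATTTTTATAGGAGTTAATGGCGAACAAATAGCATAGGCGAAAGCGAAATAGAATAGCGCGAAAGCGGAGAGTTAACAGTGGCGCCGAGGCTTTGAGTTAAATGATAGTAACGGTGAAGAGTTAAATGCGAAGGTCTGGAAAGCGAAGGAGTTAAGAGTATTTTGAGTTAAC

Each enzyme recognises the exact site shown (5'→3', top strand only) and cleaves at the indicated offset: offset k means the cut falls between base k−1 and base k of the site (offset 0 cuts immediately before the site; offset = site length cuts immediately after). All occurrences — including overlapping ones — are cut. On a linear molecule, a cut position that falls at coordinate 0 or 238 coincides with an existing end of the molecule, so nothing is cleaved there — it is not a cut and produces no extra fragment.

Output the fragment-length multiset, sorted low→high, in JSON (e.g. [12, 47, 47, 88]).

Site scan:
  DwuVI GCGAA/5: at [39, 54, 86, 103, 109, 124, 193, 208] ⇒ [44, 59, 91, 108, 114, 129, 198, 213]
  WciII AACGGTGA/4: at [18, 175] ⇒ [22, 179]
  HnxII GAGTTAA/7: at [77, 135, 160, 184, 214, 230] ⇒ [84, 142, 167, 191, 221, 237]
  YnoVI ATAG/1: at [4, 8, 34, 73, 94, 99, 114, 119, 170] ⇒ [5, 9, 35, 74, 95, 100, 115, 120, 171]
  RvuVI GTATTTT/4: at [26, 65, 223] ⇒ [30, 69, 227]

All cut coordinates (distinct, sorted): [5, 9, 22, 30, 35, 44, 59, 69, 74, 84, 91, 95, 100, 108, 114, 115, 120, 129, 142, 167, 171, 179, 191, 198, 213, 221, 227, 237]

Fragment lengths:
  [0,5): 5 bp
  [5,9): 4 bp
  [9,22): 13 bp
  [22,30): 8 bp
  [30,35): 5 bp
  [35,44): 9 bp
  [44,59): 15 bp
  [59,69): 10 bp
  [69,74): 5 bp
  [74,84): 10 bp
  [84,91): 7 bp
  [91,95): 4 bp
  [95,100): 5 bp
  [100,108): 8 bp
  [108,114): 6 bp
  [114,115): 1 bp
  [115,120): 5 bp
  [120,129): 9 bp
  [129,142): 13 bp
  [142,167): 25 bp
  [167,171): 4 bp
  [171,179): 8 bp
  [179,191): 12 bp
  [191,198): 7 bp
  [198,213): 15 bp
  [213,221): 8 bp
  [221,227): 6 bp
  [227,237): 10 bp
  [237,238): 1 bp

[1,1,4,4,4,5,5,5,5,5,6,6,7,7,8,8,8,8,9,9,10,10,10,12,13,13,15,15,25]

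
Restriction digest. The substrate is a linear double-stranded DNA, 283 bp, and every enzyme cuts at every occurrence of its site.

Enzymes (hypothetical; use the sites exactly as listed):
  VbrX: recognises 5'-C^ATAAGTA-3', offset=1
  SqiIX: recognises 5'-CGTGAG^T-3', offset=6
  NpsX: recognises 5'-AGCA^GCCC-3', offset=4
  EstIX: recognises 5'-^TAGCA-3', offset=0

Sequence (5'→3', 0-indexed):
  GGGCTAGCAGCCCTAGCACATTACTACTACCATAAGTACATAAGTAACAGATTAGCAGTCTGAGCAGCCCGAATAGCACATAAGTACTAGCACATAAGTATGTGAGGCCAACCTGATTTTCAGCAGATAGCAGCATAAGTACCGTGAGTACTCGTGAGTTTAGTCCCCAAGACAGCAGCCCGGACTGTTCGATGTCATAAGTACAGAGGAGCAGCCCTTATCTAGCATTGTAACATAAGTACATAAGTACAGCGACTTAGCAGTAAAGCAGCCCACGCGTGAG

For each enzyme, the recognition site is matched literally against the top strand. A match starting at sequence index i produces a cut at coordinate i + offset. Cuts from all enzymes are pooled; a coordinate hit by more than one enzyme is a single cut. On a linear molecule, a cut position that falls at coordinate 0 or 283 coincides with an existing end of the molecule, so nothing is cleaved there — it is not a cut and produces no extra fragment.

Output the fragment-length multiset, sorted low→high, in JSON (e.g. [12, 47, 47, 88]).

[4,4,5,6,6,7,7,8,8,8,9,10,12,13,13,13,14,14,15,17,18,19,19,34]

Scan for sites:
  VbrX (CATAAGTA, off=1): starts [30, 38, 78, 92, 133, 195, 233, 241] → cuts [31, 39, 79, 93, 134, 196, 234, 242]
  SqiIX (CGTGAGT, off=6): starts [142, 152] → cuts [148, 158]
  NpsX (AGCAGCCC, off=4): starts [5, 62, 173, 209, 266] → cuts [9, 66, 177, 213, 270]
  EstIX (TAGCA, off=0): starts [4, 13, 52, 73, 87, 127, 222, 257] → cuts [4, 13, 52, 73, 87, 127, 222, 257]

Pooled cuts: [4, 9, 13, 31, 39, 52, 66, 73, 79, 87, 93, 127, 134, 148, 158, 177, 196, 213, 222, 234, 242, 257, 270]

Fragments:
  [0,4): 4 bp
  [4,9): 5 bp
  [9,13): 4 bp
  [13,31): 18 bp
  [31,39): 8 bp
  [39,52): 13 bp
  [52,66): 14 bp
  [66,73): 7 bp
  [73,79): 6 bp
  [79,87): 8 bp
  [87,93): 6 bp
  [93,127): 34 bp
  [127,134): 7 bp
  [134,148): 14 bp
  [148,158): 10 bp
  [158,177): 19 bp
  [177,196): 19 bp
  [196,213): 17 bp
  [213,222): 9 bp
  [222,234): 12 bp
  [234,242): 8 bp
  [242,257): 15 bp
  [257,270): 13 bp
  [270,283): 13 bp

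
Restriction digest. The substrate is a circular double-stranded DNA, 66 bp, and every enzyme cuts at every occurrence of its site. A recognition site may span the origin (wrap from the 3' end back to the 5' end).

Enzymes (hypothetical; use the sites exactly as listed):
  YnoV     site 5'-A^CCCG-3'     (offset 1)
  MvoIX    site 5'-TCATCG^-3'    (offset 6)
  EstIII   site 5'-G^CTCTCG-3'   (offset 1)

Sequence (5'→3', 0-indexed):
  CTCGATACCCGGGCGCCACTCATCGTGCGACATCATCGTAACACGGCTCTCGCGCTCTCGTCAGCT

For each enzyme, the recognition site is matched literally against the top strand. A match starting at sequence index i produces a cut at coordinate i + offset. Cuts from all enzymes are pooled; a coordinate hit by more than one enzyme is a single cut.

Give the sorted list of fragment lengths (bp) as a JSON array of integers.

[8,8,9,10,13,18]

Per-enzyme occurrences:
  YnoV (ACCCG, off=1): starts [6] → cuts [7]
  MvoIX (TCATCG, off=6): starts [19, 32] → cuts [25, 38]
  EstIII (GCTCTCG, off=1): starts [45, 53, 63] → cuts [46, 54, 64]

All cut coordinates (distinct, sorted): [7, 25, 38, 46, 54, 64]

Fragment lengths:
  7→25: 18 bp
  25→38: 13 bp
  38→46: 8 bp
  46→54: 8 bp
  54→64: 10 bp
  64→7 (wrap): 66-64+7 = 9 bp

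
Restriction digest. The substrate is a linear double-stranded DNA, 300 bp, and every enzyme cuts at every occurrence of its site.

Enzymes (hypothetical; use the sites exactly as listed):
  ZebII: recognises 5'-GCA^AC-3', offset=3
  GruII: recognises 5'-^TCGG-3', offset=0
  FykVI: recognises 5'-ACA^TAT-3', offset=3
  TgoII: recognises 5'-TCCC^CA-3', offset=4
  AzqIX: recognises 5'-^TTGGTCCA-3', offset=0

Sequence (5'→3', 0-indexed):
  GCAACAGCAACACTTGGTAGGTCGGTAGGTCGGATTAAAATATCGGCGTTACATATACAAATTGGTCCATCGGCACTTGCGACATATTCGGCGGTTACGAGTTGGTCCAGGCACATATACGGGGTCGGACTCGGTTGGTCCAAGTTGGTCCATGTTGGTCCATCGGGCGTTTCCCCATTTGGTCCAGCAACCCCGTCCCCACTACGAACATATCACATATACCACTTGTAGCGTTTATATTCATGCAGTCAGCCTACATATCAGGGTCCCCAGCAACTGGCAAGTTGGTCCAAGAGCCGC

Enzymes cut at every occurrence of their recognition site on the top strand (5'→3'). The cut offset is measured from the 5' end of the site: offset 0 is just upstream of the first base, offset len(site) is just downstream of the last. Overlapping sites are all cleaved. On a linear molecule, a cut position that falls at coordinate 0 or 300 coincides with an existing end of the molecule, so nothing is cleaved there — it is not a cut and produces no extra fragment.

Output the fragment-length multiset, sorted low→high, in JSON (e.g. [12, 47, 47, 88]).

[3,3,3,4,5,6,6,7,8,8,8,8,9,9,10,10,10,11,11,11,12,12,13,13,14,14,15,16,41]

Per-enzyme occurrences:
  ZebII (GCAAC, off=3): starts [0, 6, 186, 272] → cuts [3, 9, 189, 275]
  GruII (TCGG, off=0): starts [21, 29, 42, 69, 87, 124, 130, 162] → cuts [21, 29, 42, 69, 87, 124, 130, 162]
  FykVI (ACATAT, off=3): starts [50, 81, 112, 207, 214, 255] → cuts [53, 84, 115, 210, 217, 258]
  TgoII (TCCCCA, off=4): starts [171, 195, 266] → cuts [175, 199, 270]
  AzqIX (TTGGTCCA, off=0): starts [61, 101, 134, 144, 154, 178, 284] → cuts [61, 101, 134, 144, 154, 178, 284]

Pooled cuts: [3, 9, 21, 29, 42, 53, 61, 69, 84, 87, 101, 115, 124, 130, 134, 144, 154, 162, 175, 178, 189, 199, 210, 217, 258, 270, 275, 284]

Fragments:
  [0,3): 3 bp
  [3,9): 6 bp
  [9,21): 12 bp
  [21,29): 8 bp
  [29,42): 13 bp
  [42,53): 11 bp
  [53,61): 8 bp
  [61,69): 8 bp
  [69,84): 15 bp
  [84,87): 3 bp
  [87,101): 14 bp
  [101,115): 14 bp
  [115,124): 9 bp
  [124,130): 6 bp
  [130,134): 4 bp
  [134,144): 10 bp
  [144,154): 10 bp
  [154,162): 8 bp
  [162,175): 13 bp
  [175,178): 3 bp
  [178,189): 11 bp
  [189,199): 10 bp
  [199,210): 11 bp
  [210,217): 7 bp
  [217,258): 41 bp
  [258,270): 12 bp
  [270,275): 5 bp
  [275,284): 9 bp
  [284,300): 16 bp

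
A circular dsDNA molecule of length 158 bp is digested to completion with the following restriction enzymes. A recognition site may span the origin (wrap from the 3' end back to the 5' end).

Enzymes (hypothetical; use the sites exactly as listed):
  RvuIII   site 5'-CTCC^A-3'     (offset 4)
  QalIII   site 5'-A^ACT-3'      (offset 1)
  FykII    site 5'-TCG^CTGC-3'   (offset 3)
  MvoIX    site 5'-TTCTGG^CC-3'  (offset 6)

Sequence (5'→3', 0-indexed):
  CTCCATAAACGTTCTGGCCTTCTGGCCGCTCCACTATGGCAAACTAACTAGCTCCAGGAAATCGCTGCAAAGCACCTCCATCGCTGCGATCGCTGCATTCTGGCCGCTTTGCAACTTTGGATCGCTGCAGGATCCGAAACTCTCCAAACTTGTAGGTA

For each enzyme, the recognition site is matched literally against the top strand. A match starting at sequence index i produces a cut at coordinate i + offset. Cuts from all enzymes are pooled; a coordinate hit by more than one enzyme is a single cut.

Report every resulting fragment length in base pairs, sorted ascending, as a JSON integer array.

[2,4,4,7,7,8,9,9,9,10,10,11,11,13,14,15,15]

Site scan:
  RvuIII CTCCA/4: at [0, 28, 51, 75, 141] ⇒ [4, 32, 55, 79, 145]
  QalIII AACT/1: at [41, 45, 112, 137, 146] ⇒ [42, 46, 113, 138, 147]
  FykII TCGCTGC/3: at [61, 80, 89, 121] ⇒ [64, 83, 92, 124]
  MvoIX TTCTGGCC/6: at [11, 19, 97] ⇒ [17, 25, 103]

Pooled cuts: [4, 17, 25, 32, 42, 46, 55, 64, 79, 83, 92, 103, 113, 124, 138, 145, 147]

Fragments:
  4→17: 13 bp
  17→25: 8 bp
  25→32: 7 bp
  32→42: 10 bp
  42→46: 4 bp
  46→55: 9 bp
  55→64: 9 bp
  64→79: 15 bp
  79→83: 4 bp
  83→92: 9 bp
  92→103: 11 bp
  103→113: 10 bp
  113→124: 11 bp
  124→138: 14 bp
  138→145: 7 bp
  145→147: 2 bp
  147→4 (wrap): 158-147+4 = 15 bp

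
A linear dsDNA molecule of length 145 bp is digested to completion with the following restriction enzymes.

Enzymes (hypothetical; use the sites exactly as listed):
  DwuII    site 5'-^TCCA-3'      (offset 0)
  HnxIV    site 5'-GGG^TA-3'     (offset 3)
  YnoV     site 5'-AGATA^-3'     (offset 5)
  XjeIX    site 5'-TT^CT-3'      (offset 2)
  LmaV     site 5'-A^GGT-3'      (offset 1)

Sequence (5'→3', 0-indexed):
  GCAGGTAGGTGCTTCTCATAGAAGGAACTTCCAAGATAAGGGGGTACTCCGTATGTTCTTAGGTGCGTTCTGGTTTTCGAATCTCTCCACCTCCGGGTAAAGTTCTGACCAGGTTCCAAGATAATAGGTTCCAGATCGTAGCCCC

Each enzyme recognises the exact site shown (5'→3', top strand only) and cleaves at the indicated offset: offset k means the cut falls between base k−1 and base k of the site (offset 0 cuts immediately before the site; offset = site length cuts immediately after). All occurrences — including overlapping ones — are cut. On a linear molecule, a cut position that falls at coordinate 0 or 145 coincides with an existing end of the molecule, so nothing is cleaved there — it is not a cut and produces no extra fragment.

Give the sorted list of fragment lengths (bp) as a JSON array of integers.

Site scan:
  DwuII (TCCA, off=0): starts [29, 85, 114, 129] → cuts [29, 85, 114, 129]
  HnxIV (GGGTA, off=3): starts [41, 94] → cuts [44, 97]
  YnoV (AGATA, off=5): starts [33, 118] → cuts [38, 123]
  XjeIX (TTCT, off=2): starts [12, 55, 67, 102] → cuts [14, 57, 69, 104]
  LmaV (AGGT, off=1): starts [2, 6, 60, 110, 125] → cuts [3, 7, 61, 111, 126]

Pooled cuts: [3, 7, 14, 29, 38, 44, 57, 61, 69, 85, 97, 104, 111, 114, 123, 126, 129]

Fragments:
  [0,3): 3 bp
  [3,7): 4 bp
  [7,14): 7 bp
  [14,29): 15 bp
  [29,38): 9 bp
  [38,44): 6 bp
  [44,57): 13 bp
  [57,61): 4 bp
  [61,69): 8 bp
  [69,85): 16 bp
  [85,97): 12 bp
  [97,104): 7 bp
  [104,111): 7 bp
  [111,114): 3 bp
  [114,123): 9 bp
  [123,126): 3 bp
  [126,129): 3 bp
  [129,145): 16 bp

[3,3,3,3,4,4,6,7,7,7,8,9,9,12,13,15,16,16]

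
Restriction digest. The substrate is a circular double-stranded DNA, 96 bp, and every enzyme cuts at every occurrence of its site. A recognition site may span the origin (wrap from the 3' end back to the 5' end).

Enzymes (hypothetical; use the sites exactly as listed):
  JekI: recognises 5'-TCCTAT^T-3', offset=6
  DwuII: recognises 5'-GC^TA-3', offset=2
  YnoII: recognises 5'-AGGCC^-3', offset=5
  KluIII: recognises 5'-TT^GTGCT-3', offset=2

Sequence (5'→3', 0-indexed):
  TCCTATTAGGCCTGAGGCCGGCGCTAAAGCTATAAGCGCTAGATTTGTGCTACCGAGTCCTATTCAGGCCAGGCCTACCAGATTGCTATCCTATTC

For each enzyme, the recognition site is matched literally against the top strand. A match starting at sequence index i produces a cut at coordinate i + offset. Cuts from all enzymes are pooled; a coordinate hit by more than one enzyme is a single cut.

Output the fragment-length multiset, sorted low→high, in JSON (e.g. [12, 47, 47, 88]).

Scan for sites:
  JekI TCCTATT/6: at [0, 57, 88] ⇒ [6, 63, 94]
  DwuII GCTA/2: at [22, 28, 37, 48, 84] ⇒ [24, 30, 39, 50, 86]
  YnoII AGGCC/5: at [7, 14, 65, 70] ⇒ [12, 19, 70, 75]
  KluIII TTGTGCT/2: at [44] ⇒ [46]

Pooled cuts: [6, 12, 19, 24, 30, 39, 46, 50, 63, 70, 75, 86, 94]

Fragments:
  6→12: 6 bp
  12→19: 7 bp
  19→24: 5 bp
  24→30: 6 bp
  30→39: 9 bp
  39→46: 7 bp
  46→50: 4 bp
  50→63: 13 bp
  63→70: 7 bp
  70→75: 5 bp
  75→86: 11 bp
  86→94: 8 bp
  94→6 (wrap): 96-94+6 = 8 bp

[4,5,5,6,6,7,7,7,8,8,9,11,13]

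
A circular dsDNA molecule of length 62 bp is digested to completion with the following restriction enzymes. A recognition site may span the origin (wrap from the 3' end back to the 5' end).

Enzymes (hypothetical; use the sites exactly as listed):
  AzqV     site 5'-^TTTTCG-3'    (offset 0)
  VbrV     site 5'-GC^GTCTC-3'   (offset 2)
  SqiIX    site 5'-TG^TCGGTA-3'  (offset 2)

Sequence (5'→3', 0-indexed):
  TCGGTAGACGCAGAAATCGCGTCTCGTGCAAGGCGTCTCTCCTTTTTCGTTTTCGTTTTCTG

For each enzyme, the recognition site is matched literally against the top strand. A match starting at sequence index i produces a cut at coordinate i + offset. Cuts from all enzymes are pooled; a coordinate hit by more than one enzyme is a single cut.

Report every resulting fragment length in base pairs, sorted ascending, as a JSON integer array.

Site scan:
  AzqV (TTTTCG, off=0): starts [43, 49] → cuts [43, 49]
  VbrV (GCGTCTC, off=2): starts [18, 32] → cuts [20, 34]
  SqiIX (TGTCGGTA, off=2): starts [60] → cuts [0]

All cut coordinates (distinct, sorted): [0, 20, 34, 43, 49]

Fragment lengths:
  0→20: 20 bp
  20→34: 14 bp
  34→43: 9 bp
  43→49: 6 bp
  49→0 (wrap): 62-49+0 = 13 bp

[6,9,13,14,20]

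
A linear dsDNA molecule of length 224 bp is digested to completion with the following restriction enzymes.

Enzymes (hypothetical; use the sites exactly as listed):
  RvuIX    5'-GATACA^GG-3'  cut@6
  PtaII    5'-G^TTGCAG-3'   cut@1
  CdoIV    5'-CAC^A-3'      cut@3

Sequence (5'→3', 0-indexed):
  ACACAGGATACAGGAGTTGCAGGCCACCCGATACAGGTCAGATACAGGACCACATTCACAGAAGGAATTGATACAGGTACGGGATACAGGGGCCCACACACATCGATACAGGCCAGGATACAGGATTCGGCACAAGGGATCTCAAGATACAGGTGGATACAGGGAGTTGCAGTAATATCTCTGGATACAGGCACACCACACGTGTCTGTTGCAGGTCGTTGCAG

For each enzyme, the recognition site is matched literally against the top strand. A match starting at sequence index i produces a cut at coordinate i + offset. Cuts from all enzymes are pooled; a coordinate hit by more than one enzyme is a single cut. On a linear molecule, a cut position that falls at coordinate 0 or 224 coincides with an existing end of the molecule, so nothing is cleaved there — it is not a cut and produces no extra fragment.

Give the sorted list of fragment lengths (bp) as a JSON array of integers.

Site scan:
  RvuIX (GATACAGG, off=6): starts [6, 29, 40, 69, 82, 104, 116, 145, 155, 183] → cuts [12, 35, 46, 75, 88, 110, 122, 151, 161, 189]
  PtaII (GTTGCAG, off=1): starts [15, 165, 207, 217] → cuts [16, 166, 208, 218]
  CdoIV (CACA, off=3): starts [1, 50, 56, 94, 96, 98, 130, 191, 196] → cuts [4, 53, 59, 97, 99, 101, 133, 194, 199]

All cut coordinates (distinct, sorted): [4, 12, 16, 35, 46, 53, 59, 75, 88, 97, 99, 101, 110, 122, 133, 151, 161, 166, 189, 194, 199, 208, 218]

Fragments:
  [0,4): 4 bp
  [4,12): 8 bp
  [12,16): 4 bp
  [16,35): 19 bp
  [35,46): 11 bp
  [46,53): 7 bp
  [53,59): 6 bp
  [59,75): 16 bp
  [75,88): 13 bp
  [88,97): 9 bp
  [97,99): 2 bp
  [99,101): 2 bp
  [101,110): 9 bp
  [110,122): 12 bp
  [122,133): 11 bp
  [133,151): 18 bp
  [151,161): 10 bp
  [161,166): 5 bp
  [166,189): 23 bp
  [189,194): 5 bp
  [194,199): 5 bp
  [199,208): 9 bp
  [208,218): 10 bp
  [218,224): 6 bp

[2,2,4,4,5,5,5,6,6,7,8,9,9,9,10,10,11,11,12,13,16,18,19,23]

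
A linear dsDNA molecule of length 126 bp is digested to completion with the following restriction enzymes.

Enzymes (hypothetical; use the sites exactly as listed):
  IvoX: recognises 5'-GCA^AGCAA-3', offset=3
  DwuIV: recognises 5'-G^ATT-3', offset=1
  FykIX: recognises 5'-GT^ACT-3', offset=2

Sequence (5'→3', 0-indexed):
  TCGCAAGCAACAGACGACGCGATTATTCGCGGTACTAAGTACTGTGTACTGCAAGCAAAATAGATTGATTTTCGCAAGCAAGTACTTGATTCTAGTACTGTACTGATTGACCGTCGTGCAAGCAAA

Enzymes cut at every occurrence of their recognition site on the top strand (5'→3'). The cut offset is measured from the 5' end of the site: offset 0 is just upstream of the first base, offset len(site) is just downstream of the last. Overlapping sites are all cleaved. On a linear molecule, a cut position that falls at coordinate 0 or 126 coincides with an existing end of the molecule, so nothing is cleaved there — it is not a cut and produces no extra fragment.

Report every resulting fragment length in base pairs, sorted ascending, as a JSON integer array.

Scan for sites:
  IvoX GCAAGCAA/3: at [2, 50, 73, 117] ⇒ [5, 53, 76, 120]
  DwuIV GATT/1: at [20, 62, 66, 87, 104] ⇒ [21, 63, 67, 88, 105]
  FykIX GTACT/2: at [31, 38, 45, 81, 94, 99] ⇒ [33, 40, 47, 83, 96, 101]

Pooled cuts: [5, 21, 33, 40, 47, 53, 63, 67, 76, 83, 88, 96, 101, 105, 120]

Fragment lengths:
  [0,5): 5 bp
  [5,21): 16 bp
  [21,33): 12 bp
  [33,40): 7 bp
  [40,47): 7 bp
  [47,53): 6 bp
  [53,63): 10 bp
  [63,67): 4 bp
  [67,76): 9 bp
  [76,83): 7 bp
  [83,88): 5 bp
  [88,96): 8 bp
  [96,101): 5 bp
  [101,105): 4 bp
  [105,120): 15 bp
  [120,126): 6 bp

[4,4,5,5,5,6,6,7,7,7,8,9,10,12,15,16]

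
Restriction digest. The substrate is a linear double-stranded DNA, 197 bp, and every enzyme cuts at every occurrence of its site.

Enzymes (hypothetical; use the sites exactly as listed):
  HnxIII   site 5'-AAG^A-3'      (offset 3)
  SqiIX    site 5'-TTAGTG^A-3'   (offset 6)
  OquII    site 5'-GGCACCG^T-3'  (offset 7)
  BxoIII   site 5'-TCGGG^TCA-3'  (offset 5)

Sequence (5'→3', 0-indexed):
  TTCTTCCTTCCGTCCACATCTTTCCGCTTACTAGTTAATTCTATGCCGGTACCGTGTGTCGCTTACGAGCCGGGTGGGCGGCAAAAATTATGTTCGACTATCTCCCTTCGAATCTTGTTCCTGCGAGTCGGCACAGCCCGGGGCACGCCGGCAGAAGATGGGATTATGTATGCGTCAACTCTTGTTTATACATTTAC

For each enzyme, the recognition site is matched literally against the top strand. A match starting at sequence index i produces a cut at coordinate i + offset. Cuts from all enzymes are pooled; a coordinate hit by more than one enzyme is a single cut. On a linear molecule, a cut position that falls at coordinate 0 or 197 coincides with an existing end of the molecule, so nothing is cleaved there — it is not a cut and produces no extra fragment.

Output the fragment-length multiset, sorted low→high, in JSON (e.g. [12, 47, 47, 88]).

[40,157]

Site scan:
  HnxIII AAGA/3: at [154] ⇒ [157]
  SqiIX (TTAGTGA, off=6): no sites
  OquII (GGCACCGT, off=7): no sites
  BxoIII (TCGGGTCA, off=5): no sites

Pooled cuts: [157]

Fragment lengths:
  [0,157): 157 bp
  [157,197): 40 bp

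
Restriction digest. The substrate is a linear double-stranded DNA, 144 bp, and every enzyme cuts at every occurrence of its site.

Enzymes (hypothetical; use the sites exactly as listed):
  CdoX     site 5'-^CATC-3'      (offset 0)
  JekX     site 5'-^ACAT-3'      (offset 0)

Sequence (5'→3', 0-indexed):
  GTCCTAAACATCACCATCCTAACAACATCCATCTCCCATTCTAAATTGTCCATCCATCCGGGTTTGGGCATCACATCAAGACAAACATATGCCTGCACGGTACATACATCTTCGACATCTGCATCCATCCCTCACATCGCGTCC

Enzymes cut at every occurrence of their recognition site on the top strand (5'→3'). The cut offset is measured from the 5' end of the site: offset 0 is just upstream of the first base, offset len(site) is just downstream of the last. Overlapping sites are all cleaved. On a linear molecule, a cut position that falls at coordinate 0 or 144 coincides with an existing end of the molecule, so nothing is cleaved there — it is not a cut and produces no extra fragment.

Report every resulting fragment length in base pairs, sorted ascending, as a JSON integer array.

[1,1,1,1,1,1,4,4,4,4,4,6,6,7,8,8,10,10,11,14,17,21]

Scan for sites:
  CdoX (CATC, off=0): starts [8, 14, 25, 29, 50, 54, 68, 73, 106, 115, 121, 125, 134] → cuts [8, 14, 25, 29, 50, 54, 68, 73, 106, 115, 121, 125, 134]
  JekX (ACAT, off=0): starts [7, 24, 72, 84, 101, 105, 114, 133] → cuts [7, 24, 72, 84, 101, 105, 114, 133]

All cut coordinates (distinct, sorted): [7, 8, 14, 24, 25, 29, 50, 54, 68, 72, 73, 84, 101, 105, 106, 114, 115, 121, 125, 133, 134]

Fragment lengths:
  [0,7): 7 bp
  [7,8): 1 bp
  [8,14): 6 bp
  [14,24): 10 bp
  [24,25): 1 bp
  [25,29): 4 bp
  [29,50): 21 bp
  [50,54): 4 bp
  [54,68): 14 bp
  [68,72): 4 bp
  [72,73): 1 bp
  [73,84): 11 bp
  [84,101): 17 bp
  [101,105): 4 bp
  [105,106): 1 bp
  [106,114): 8 bp
  [114,115): 1 bp
  [115,121): 6 bp
  [121,125): 4 bp
  [125,133): 8 bp
  [133,134): 1 bp
  [134,144): 10 bp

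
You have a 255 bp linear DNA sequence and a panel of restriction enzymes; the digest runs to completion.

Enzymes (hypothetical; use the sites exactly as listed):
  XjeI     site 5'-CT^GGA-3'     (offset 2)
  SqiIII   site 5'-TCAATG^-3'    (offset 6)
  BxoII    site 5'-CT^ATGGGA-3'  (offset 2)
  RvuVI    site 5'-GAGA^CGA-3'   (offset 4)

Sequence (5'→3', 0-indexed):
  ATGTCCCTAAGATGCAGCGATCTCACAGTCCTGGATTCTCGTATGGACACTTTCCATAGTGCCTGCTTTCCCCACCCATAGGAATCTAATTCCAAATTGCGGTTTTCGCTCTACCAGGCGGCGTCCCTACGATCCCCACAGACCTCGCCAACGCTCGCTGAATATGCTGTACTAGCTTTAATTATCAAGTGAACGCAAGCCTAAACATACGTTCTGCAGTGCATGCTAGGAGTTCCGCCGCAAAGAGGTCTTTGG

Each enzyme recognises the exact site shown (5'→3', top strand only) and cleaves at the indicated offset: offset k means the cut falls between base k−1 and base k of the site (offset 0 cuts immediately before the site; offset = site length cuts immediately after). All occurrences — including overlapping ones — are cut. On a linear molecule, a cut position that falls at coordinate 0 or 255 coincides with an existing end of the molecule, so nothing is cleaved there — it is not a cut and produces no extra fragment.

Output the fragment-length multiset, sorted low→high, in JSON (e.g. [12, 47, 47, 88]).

[32,223]

Scan for sites:
  XjeI CTGGA/2: at [30] ⇒ [32]
  SqiIII (TCAATG, off=6): no sites
  BxoII (CTATGGGA, off=2): no sites
  RvuVI (GAGACGA, off=4): no sites

All cut coordinates (distinct, sorted): [32]

Fragments:
  [0,32): 32 bp
  [32,255): 223 bp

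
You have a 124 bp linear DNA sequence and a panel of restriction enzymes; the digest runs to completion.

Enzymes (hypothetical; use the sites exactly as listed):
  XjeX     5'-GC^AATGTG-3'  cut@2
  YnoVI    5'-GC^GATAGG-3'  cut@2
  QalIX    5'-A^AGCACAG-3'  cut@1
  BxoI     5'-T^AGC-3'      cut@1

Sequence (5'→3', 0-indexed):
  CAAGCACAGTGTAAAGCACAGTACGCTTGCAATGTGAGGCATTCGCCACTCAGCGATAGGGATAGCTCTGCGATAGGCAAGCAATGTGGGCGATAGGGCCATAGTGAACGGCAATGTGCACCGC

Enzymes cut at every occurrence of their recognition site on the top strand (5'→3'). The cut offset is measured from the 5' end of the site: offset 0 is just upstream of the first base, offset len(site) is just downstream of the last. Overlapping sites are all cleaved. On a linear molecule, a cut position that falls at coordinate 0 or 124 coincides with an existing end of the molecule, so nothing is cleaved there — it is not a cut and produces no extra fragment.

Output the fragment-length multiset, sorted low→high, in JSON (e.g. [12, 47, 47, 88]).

[2,8,9,9,11,12,12,16,21,24]

Site scan:
  XjeX (GCAATGTG, off=2): starts [28, 80, 110] → cuts [30, 82, 112]
  YnoVI (GCGATAGG, off=2): starts [52, 69, 89] → cuts [54, 71, 91]
  QalIX (AAGCACAG, off=1): starts [1, 13] → cuts [2, 14]
  BxoI (TAGC, off=1): starts [62] → cuts [63]

Pooled cuts: [2, 14, 30, 54, 63, 71, 82, 91, 112]

Fragment lengths:
  [0,2): 2 bp
  [2,14): 12 bp
  [14,30): 16 bp
  [30,54): 24 bp
  [54,63): 9 bp
  [63,71): 8 bp
  [71,82): 11 bp
  [82,91): 9 bp
  [91,112): 21 bp
  [112,124): 12 bp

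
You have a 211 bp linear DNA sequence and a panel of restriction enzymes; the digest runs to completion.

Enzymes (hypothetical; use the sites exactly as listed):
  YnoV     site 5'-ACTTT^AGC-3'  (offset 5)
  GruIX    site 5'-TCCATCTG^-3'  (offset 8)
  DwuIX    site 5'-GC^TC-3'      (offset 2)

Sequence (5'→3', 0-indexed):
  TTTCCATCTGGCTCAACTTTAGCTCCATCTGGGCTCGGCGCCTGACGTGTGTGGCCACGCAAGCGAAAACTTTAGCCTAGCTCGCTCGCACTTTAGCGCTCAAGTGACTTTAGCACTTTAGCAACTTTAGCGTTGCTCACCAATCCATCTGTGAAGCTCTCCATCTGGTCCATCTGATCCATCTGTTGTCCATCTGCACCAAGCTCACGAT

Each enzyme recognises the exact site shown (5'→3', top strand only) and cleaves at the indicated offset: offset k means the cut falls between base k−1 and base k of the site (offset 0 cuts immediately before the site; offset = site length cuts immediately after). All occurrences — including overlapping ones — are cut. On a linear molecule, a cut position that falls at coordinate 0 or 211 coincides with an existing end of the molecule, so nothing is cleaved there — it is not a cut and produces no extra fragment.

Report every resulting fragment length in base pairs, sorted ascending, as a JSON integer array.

[2,3,3,4,5,6,7,8,8,8,8,8,8,9,9,9,9,10,10,11,12,15,39]

Site scan:
  YnoV (ACTTTAGC, off=5): starts [15, 68, 89, 106, 114, 123] → cuts [20, 73, 94, 111, 119, 128]
  GruIX (TCCATCTG, off=8): starts [2, 23, 143, 159, 168, 177, 188] → cuts [10, 31, 151, 167, 176, 185, 196]
  DwuIX (GCTC, off=2): starts [10, 21, 32, 79, 83, 97, 134, 155, 202] → cuts [12, 23, 34, 81, 85, 99, 136, 157, 204]

All cut coordinates (distinct, sorted): [10, 12, 20, 23, 31, 34, 73, 81, 85, 94, 99, 111, 119, 128, 136, 151, 157, 167, 176, 185, 196, 204]

Fragment lengths:
  [0,10): 10 bp
  [10,12): 2 bp
  [12,20): 8 bp
  [20,23): 3 bp
  [23,31): 8 bp
  [31,34): 3 bp
  [34,73): 39 bp
  [73,81): 8 bp
  [81,85): 4 bp
  [85,94): 9 bp
  [94,99): 5 bp
  [99,111): 12 bp
  [111,119): 8 bp
  [119,128): 9 bp
  [128,136): 8 bp
  [136,151): 15 bp
  [151,157): 6 bp
  [157,167): 10 bp
  [167,176): 9 bp
  [176,185): 9 bp
  [185,196): 11 bp
  [196,204): 8 bp
  [204,211): 7 bp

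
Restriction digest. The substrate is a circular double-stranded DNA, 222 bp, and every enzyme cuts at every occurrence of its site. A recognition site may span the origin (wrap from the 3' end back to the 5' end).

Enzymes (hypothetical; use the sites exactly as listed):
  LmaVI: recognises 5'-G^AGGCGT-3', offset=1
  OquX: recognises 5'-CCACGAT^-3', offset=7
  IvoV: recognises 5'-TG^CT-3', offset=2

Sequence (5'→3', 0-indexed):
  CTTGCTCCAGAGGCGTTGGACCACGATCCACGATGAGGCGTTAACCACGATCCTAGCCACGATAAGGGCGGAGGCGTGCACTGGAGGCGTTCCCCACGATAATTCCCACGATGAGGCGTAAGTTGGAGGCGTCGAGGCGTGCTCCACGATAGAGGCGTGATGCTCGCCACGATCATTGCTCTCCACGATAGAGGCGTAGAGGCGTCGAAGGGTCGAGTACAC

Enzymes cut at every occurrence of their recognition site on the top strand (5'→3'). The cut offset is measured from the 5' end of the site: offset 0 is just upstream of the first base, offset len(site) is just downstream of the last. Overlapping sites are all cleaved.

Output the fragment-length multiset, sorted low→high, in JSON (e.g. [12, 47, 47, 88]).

Scan for sites:
  LmaVI (GAGGCGT, off=1): starts [9, 34, 70, 83, 112, 125, 133, 151, 190, 198] → cuts [10, 35, 71, 84, 113, 126, 134, 152, 191, 199]
  OquX (CCACGAT, off=7): starts [20, 27, 44, 56, 93, 105, 143, 166, 182] → cuts [27, 34, 51, 63, 100, 112, 150, 173, 189]
  IvoV (TGCT, off=2): starts [2, 139, 160, 176] → cuts [4, 141, 162, 178]

All cut coordinates (distinct, sorted): [4, 10, 27, 34, 35, 51, 63, 71, 84, 100, 112, 113, 126, 134, 141, 150, 152, 162, 173, 178, 189, 191, 199]

Fragment lengths:
  4→10: 6 bp
  10→27: 17 bp
  27→34: 7 bp
  34→35: 1 bp
  35→51: 16 bp
  51→63: 12 bp
  63→71: 8 bp
  71→84: 13 bp
  84→100: 16 bp
  100→112: 12 bp
  112→113: 1 bp
  113→126: 13 bp
  126→134: 8 bp
  134→141: 7 bp
  141→150: 9 bp
  150→152: 2 bp
  152→162: 10 bp
  162→173: 11 bp
  173→178: 5 bp
  178→189: 11 bp
  189→191: 2 bp
  191→199: 8 bp
  199→4 (wrap): 222-199+4 = 27 bp

[1,1,2,2,5,6,7,7,8,8,8,9,10,11,11,12,12,13,13,16,16,17,27]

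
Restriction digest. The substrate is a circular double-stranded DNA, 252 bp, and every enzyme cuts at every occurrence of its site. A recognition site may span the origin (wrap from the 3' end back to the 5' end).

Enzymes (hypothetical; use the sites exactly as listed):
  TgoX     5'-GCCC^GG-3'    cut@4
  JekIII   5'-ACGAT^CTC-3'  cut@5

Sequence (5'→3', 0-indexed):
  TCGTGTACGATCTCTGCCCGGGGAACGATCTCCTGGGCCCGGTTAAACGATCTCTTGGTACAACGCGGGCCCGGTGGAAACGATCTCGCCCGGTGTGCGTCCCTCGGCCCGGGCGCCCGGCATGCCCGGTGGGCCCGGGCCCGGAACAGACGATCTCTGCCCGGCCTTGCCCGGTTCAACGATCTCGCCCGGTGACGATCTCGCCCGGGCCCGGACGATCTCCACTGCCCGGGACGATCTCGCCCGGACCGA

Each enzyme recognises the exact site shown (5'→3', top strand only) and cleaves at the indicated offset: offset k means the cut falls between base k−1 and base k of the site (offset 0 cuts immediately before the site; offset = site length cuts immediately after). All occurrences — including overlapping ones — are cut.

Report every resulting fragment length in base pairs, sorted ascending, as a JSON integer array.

[6,6,7,7,7,7,7,8,8,8,8,9,9,9,10,10,11,11,11,11,12,12,18,19,21]

Scan for sites:
  TgoX GCCCGG/4: at [15, 36, 68, 87, 106, 114, 123, 132, 138, 158, 168, 186, 202, 208, 226, 241] ⇒ [19, 40, 72, 91, 110, 118, 127, 136, 142, 162, 172, 190, 206, 212, 230, 245]
  JekIII ACGATCTC/5: at [6, 24, 46, 79, 149, 178, 194, 214, 233] ⇒ [11, 29, 51, 84, 154, 183, 199, 219, 238]

Pooled cuts: [11, 19, 29, 40, 51, 72, 84, 91, 110, 118, 127, 136, 142, 154, 162, 172, 183, 190, 199, 206, 212, 219, 230, 238, 245]

Fragments:
  11→19: 8 bp
  19→29: 10 bp
  29→40: 11 bp
  40→51: 11 bp
  51→72: 21 bp
  72→84: 12 bp
  84→91: 7 bp
  91→110: 19 bp
  110→118: 8 bp
  118→127: 9 bp
  127→136: 9 bp
  136→142: 6 bp
  142→154: 12 bp
  154→162: 8 bp
  162→172: 10 bp
  172→183: 11 bp
  183→190: 7 bp
  190→199: 9 bp
  199→206: 7 bp
  206→212: 6 bp
  212→219: 7 bp
  219→230: 11 bp
  230→238: 8 bp
  238→245: 7 bp
  245→11 (wrap): 252-245+11 = 18 bp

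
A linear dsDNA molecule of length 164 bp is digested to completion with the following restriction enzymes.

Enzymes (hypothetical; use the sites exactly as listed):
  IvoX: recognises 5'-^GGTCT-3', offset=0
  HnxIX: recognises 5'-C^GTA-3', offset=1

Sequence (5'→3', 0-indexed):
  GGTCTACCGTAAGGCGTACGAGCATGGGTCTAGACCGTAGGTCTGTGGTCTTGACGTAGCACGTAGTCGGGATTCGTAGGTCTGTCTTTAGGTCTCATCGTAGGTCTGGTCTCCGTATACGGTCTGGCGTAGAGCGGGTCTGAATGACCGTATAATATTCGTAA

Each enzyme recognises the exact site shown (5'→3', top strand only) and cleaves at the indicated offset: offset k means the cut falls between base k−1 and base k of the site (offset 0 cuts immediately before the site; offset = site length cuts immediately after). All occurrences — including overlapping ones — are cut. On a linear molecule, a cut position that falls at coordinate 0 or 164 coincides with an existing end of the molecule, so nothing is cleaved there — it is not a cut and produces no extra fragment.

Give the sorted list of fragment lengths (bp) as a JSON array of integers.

Site scan:
  IvoX GGTCT/0: at [0, 26, 39, 46, 78, 90, 102, 107, 120, 136] ⇒ [26, 39, 46, 78, 90, 102, 107, 120, 136] (position 0 is a terminus of the linear molecule — no cut)
  HnxIX CGTA/1: at [7, 14, 35, 54, 61, 74, 98, 113, 127, 148, 159] ⇒ [8, 15, 36, 55, 62, 75, 99, 114, 128, 149, 160]

Pooled cuts: [8, 15, 26, 36, 39, 46, 55, 62, 75, 78, 90, 99, 102, 107, 114, 120, 128, 136, 149, 160]

Fragments:
  [0,8): 8 bp
  [8,15): 7 bp
  [15,26): 11 bp
  [26,36): 10 bp
  [36,39): 3 bp
  [39,46): 7 bp
  [46,55): 9 bp
  [55,62): 7 bp
  [62,75): 13 bp
  [75,78): 3 bp
  [78,90): 12 bp
  [90,99): 9 bp
  [99,102): 3 bp
  [102,107): 5 bp
  [107,114): 7 bp
  [114,120): 6 bp
  [120,128): 8 bp
  [128,136): 8 bp
  [136,149): 13 bp
  [149,160): 11 bp
  [160,164): 4 bp

[3,3,3,4,5,6,7,7,7,7,8,8,8,9,9,10,11,11,12,13,13]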